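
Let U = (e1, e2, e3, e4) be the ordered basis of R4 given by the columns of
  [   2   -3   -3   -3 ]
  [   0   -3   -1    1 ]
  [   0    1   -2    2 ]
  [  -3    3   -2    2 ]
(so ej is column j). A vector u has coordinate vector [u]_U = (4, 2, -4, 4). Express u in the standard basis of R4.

u = M [u]_U, where M has columns e1, ..., e4.
Carrying out the matrix-vector product, u = (2, 2, 18, 10).

(2, 2, 18, 10)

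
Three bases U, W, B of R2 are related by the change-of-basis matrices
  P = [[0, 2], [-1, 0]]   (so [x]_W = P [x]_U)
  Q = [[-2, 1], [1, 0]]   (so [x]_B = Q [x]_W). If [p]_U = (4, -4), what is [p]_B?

Apply P to get W-coordinates (-8, -4), then Q to get B-coordinates.
The result is [p]_B = (12, -8).

(12, -8)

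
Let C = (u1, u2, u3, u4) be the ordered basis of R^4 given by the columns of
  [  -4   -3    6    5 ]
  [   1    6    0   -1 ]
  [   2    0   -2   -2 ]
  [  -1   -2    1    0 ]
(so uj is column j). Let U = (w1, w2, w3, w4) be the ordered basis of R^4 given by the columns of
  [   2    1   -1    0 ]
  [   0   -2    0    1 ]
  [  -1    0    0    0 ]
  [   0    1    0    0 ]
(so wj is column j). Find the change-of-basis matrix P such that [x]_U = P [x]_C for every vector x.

[[-2, 0, 2, 2], [-1, -2, 1, 0], [-1, 1, -1, -1], [-1, 2, 2, -1]]

Column j of P is [uj]_U, since P maps C-coordinates to U-coordinates.
Expressing u1 in U: u1 = -2w1 - w2 - w3 - w4, so column 1 of P is <-2, -1, -1, -1>.
Doing the same for each uj gives P = [[-2, 0, 2, 2], [-1, -2, 1, 0], [-1, 1, -1, -1], [-1, 2, 2, -1]].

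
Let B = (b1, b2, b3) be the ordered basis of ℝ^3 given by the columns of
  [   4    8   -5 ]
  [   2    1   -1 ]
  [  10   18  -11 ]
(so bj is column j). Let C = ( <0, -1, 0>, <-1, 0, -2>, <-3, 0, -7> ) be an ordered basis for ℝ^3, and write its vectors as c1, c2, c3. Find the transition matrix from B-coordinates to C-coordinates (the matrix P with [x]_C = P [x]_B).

[[-2, -1, 1], [2, -2, 2], [-2, -2, 1]]

Let M have columns bj and N have columns cj. Then for every x, N [x]_C = x = M [x]_B, so P = N^(-1) M.
Since det N = 1, N^(-1) has integer entries; multiplying gives P = [[-2, -1, 1], [2, -2, 2], [-2, -2, 1]].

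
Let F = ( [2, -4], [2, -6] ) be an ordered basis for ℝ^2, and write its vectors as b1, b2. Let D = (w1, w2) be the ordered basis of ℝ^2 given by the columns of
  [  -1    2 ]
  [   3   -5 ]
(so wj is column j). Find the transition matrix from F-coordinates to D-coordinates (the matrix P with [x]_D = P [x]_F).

[[2, -2], [2, 0]]

Take x = bj: its F-coordinates are the j-th standard unit vector, so P e_j — column j of P — equals [bj]_D.
b1 = 2w1 + 2w2, giving column 1 = [2, 2]; repeating for each j gives P = [[2, -2], [2, 0]].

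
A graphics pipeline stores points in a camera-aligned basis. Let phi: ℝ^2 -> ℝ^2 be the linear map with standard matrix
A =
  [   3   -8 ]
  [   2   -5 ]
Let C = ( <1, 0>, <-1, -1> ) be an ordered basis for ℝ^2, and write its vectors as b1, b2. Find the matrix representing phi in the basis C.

[[1, 2], [-2, -3]]

The j-th column of [phi]_C is [phi(bj)]_C.
phi(b1) = A b1 = <3, 2> = b1 - 2b2, so column 1 is <1, -2>.
Repeating for b2 and assembling the columns gives [[1, 2], [-2, -3]].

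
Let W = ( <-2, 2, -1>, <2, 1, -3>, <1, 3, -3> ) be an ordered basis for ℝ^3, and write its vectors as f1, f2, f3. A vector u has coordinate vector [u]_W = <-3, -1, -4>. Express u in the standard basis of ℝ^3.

The coordinates say u = -3f1 - f2 - 4f3; adding the scaled basis vectors gives <0, -19, 18>.

<0, -19, 18>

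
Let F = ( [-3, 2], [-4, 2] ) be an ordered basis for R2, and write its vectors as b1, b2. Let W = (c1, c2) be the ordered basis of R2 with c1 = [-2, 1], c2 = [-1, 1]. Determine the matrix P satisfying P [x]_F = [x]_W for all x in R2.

Take x = bj: its F-coordinates are the j-th standard unit vector, so P e_j — column j of P — equals [bj]_W.
b1 = c1 + c2, giving column 1 = [1, 1]; repeating for each j gives P = [[1, 2], [1, 0]].

[[1, 2], [1, 0]]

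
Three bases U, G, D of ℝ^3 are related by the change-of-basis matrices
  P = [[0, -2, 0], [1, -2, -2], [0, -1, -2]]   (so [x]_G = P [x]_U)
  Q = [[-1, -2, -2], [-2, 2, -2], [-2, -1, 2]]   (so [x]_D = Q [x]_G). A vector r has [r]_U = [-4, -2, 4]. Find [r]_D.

Apply P to get G-coordinates [4, -8, -6], then Q to get D-coordinates.
The result is [r]_D = [24, -12, -12].

[24, -12, -12]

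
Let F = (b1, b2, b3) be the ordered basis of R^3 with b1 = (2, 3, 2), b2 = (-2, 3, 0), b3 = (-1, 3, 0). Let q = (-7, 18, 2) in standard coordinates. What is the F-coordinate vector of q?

(1, 4, 1)

We seek scalars with c_1 b1 + ... + c_3 b3 = q; equivalently solve M c = q where the columns of M are b1, ..., b3.
Gaussian elimination on [M | q] yields c = (1, 4, 1).
Check: b1 + 4b2 + b3 = (-7, 18, 2).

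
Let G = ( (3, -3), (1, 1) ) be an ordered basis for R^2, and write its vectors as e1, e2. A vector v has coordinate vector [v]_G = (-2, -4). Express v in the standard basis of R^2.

(-10, 2)

v = M [v]_G, where M has columns e1, e2.
Carrying out the matrix-vector product, v = (-10, 2).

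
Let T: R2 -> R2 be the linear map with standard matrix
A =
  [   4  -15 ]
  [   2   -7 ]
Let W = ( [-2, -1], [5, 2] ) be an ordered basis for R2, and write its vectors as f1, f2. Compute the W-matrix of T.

Let P have columns f1, f2. Then [T]_W = P^(-1) A P.
Here det P = 1, so P^(-1) is integer; computing A P first and then P^(-1)(A P) gives [[-1, 0], [1, -2]].

[[-1, 0], [1, -2]]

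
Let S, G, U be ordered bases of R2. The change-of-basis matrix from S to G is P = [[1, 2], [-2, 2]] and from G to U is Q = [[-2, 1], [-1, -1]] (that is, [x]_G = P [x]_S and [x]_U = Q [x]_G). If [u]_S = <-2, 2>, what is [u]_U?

<4, -10>

First [u]_G = P [u]_S = <2, 8>.
Then [u]_U = Q [u]_G = <4, -10>.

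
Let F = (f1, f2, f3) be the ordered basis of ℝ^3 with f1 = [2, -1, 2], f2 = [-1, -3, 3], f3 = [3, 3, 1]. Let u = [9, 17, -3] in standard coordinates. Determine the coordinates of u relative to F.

[-2, -1, 4]

Write u = c_1 f1 + ... + c_3 f3 and solve for the c_i.
Gaussian elimination on [M | u] yields c = (-2, -1, 4).
Check: -2f1 - f2 + 4f3 = [9, 17, -3].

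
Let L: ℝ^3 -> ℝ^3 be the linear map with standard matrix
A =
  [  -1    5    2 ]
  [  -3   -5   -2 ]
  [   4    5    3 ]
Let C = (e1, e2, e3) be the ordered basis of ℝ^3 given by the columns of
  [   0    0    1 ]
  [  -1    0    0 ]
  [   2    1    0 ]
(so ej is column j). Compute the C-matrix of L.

[[-1, 2, 3], [3, -1, -2], [-1, 2, -1]]

With P the matrix whose columns are e1, ..., e3, [L]_C = P^(-1) A P.
Column by column: L(e1) = A e1 = <-1, 1, 1>; its C-coordinates <-1, 3, -1> give column 1.
Continuing for each basis vector yields [L]_C = [[-1, 2, 3], [3, -1, -2], [-1, 2, -1]].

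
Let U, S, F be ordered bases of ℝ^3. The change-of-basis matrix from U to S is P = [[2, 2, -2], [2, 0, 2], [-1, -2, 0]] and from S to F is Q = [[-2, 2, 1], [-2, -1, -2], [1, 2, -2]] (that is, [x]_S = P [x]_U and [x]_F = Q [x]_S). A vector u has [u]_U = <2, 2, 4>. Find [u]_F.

<18, 0, 36>

Apply P to get S-coordinates <0, 12, -6>, then Q to get F-coordinates.
The result is [u]_F = <18, 0, 36>.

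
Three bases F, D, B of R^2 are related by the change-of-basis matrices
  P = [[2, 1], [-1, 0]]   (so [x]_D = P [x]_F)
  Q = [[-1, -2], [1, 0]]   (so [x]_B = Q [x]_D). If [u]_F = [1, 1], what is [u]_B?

Apply P to get D-coordinates [3, -1], then Q to get B-coordinates.
The result is [u]_B = [-1, 3].

[-1, 3]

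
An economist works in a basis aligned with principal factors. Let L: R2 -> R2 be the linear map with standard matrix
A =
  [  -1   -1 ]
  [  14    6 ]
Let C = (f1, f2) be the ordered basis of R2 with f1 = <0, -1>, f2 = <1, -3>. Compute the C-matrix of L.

With P the matrix whose columns are f1, f2, [L]_C = P^(-1) A P.
Column by column: L(f1) = A f1 = <1, -6>; its C-coordinates <3, 1> give column 1.
Continuing for each basis vector yields [L]_C = [[3, -2], [1, 2]].

[[3, -2], [1, 2]]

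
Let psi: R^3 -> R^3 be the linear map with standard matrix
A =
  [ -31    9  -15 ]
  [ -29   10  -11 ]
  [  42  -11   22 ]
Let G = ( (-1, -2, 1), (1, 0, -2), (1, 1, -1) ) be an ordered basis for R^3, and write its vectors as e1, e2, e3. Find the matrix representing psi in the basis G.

[[0, 3, 3], [0, 3, -2], [-2, -1, -2]]

The j-th column of [psi]_G is [psi(ej)]_G.
psi(e1) = A e1 = (-2, -2, 2) = 0·e1 + 0·e2 - 2e3, so column 1 is (0, 0, -2).
Repeating for e2, e3 and assembling the columns gives [[0, 3, 3], [0, 3, -2], [-2, -1, -2]].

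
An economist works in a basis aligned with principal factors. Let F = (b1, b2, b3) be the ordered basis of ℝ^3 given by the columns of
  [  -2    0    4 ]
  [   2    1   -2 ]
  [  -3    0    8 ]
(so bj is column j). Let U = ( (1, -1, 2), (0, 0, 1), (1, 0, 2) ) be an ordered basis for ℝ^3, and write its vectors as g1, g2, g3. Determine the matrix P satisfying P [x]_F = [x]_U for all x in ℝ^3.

Column j of P is [bj]_U, since P maps F-coordinates to U-coordinates.
Expressing b1 in U: b1 = -2g1 + g2 + 0·g3, so column 1 of P is (-2, 1, 0).
Doing the same for each bj gives P = [[-2, -1, 2], [1, 0, 0], [0, 1, 2]].

[[-2, -1, 2], [1, 0, 0], [0, 1, 2]]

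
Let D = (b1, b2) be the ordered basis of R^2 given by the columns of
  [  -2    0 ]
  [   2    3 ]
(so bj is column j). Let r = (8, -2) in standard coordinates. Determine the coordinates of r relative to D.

We seek scalars with c_1 b1 + c_2 b2 = r; equivalently solve M c = r where the columns of M are b1, b2.
System: -2c_1 + 0c_2 = 8, 2c_1 + 3c_2 = -2; solving gives c_1 = -4, c_2 = 2.
Check: -4b1 + 2b2 = (8, -2).

(-4, 2)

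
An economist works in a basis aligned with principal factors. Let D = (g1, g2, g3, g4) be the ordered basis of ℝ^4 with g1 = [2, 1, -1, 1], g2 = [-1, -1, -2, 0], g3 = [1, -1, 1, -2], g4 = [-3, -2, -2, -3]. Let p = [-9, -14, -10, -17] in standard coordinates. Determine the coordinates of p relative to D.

[p]_D is the unique c with M c = p, where M has columns g1, ..., g4.
Gaussian elimination on [M | p] yields c = (0, 4, 4, 3).
Check: 0·g1 + 4g2 + 4g3 + 3g4 = [-9, -14, -10, -17].

[0, 4, 4, 3]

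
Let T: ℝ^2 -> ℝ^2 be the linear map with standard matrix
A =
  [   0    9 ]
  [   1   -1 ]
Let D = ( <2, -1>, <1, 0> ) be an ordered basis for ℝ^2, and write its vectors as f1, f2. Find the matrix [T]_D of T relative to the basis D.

With P the matrix whose columns are f1, f2, [T]_D = P^(-1) A P.
Column by column: T(f1) = A f1 = <-9, 3>; its D-coordinates <-3, -3> give column 1.
Continuing for each basis vector yields [T]_D = [[-3, -1], [-3, 2]].

[[-3, -1], [-3, 2]]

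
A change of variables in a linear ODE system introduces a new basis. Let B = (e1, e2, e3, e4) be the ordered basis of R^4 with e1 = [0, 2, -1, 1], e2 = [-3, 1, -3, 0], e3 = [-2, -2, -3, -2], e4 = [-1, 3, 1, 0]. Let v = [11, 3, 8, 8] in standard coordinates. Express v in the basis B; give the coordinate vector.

[v]_B is the unique c with M c = v, where M has columns e1, ..., e4.
Row-reducing the augmented matrix [M | v] gives c = (2, -1, -3, -2).
Check: 2e1 - e2 - 3e3 - 2e4 = [11, 3, 8, 8].

[2, -1, -3, -2]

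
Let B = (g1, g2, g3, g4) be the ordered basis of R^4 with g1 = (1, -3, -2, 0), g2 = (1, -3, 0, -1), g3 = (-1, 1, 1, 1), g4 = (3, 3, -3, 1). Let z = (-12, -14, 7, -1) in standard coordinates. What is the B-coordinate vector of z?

Write z = c_1 g1 + ... + c_4 g4 and solve for the c_i.
Solving this 4x4 system gives c = (3, -2, 1, -4).
Check: 3g1 - 2g2 + g3 - 4g4 = (-12, -14, 7, -1).

(3, -2, 1, -4)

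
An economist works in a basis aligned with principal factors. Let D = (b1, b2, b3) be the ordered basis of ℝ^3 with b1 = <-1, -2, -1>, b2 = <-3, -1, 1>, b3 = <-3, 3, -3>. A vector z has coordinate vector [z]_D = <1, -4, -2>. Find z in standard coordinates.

The coordinates say z = b1 - 4b2 - 2b3; adding the scaled basis vectors gives <17, -4, 1>.

<17, -4, 1>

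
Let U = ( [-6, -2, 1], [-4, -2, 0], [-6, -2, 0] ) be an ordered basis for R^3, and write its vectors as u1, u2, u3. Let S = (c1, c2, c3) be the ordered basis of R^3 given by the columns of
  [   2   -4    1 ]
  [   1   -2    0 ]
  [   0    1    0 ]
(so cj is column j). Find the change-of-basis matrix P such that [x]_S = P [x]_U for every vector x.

Take x = uj: its U-coordinates are the j-th standard unit vector, so P e_j — column j of P — equals [uj]_S.
u1 = 0·c1 + c2 - 2c3, giving column 1 = [0, 1, -2]; repeating for each j gives P = [[0, -2, -2], [1, 0, 0], [-2, 0, -2]].

[[0, -2, -2], [1, 0, 0], [-2, 0, -2]]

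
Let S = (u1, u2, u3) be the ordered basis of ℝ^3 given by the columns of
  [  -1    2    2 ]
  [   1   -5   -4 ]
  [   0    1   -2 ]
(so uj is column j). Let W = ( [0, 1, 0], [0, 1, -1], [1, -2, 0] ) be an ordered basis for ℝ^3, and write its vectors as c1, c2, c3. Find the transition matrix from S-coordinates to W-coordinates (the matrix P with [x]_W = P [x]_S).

Take x = uj: its S-coordinates are the j-th standard unit vector, so P e_j — column j of P — equals [uj]_W.
u1 = -c1 + 0·c2 - c3, giving column 1 = [-1, 0, -1]; repeating for each j gives P = [[-1, 0, -2], [0, -1, 2], [-1, 2, 2]].

[[-1, 0, -2], [0, -1, 2], [-1, 2, 2]]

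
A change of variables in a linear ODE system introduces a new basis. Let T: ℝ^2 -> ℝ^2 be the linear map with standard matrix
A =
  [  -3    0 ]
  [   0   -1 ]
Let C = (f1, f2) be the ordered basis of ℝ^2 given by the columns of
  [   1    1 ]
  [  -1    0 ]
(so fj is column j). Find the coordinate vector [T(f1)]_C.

Column 1 of [T]_C is the C-coordinate vector of T(f1).
In standard coordinates T(f1) = A f1 = (-3, 1).
Converting to C: (-3, 1) = -f1 - 2f2, so the coordinate vector is (-1, -2).

(-1, -2)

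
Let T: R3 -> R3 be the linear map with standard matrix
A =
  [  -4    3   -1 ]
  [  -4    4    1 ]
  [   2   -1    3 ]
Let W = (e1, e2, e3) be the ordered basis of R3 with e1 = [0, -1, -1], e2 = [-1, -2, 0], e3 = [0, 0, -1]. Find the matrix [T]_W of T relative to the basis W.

The j-th column of [T]_W is [T(ej)]_W.
T(e1) = A e1 = [-2, -5, -2] = e1 + 2e2 + e3, so column 1 is [1, 2, 1].
Repeating for e2, e3 and assembling the columns gives [[1, 0, 3], [2, 2, -1], [1, 0, 0]].

[[1, 0, 3], [2, 2, -1], [1, 0, 0]]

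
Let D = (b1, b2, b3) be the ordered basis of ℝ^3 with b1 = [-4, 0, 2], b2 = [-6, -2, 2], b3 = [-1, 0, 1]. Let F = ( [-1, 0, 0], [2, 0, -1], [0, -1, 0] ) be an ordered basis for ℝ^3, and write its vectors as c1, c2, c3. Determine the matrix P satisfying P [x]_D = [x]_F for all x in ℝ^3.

[[0, 2, -1], [-2, -2, -1], [0, 2, 0]]

Column j of P is [bj]_F, since P maps D-coordinates to F-coordinates.
Expressing b1 in F: b1 = 0·c1 - 2c2 + 0·c3, so column 1 of P is [0, -2, 0].
Doing the same for each bj gives P = [[0, 2, -1], [-2, -2, -1], [0, 2, 0]].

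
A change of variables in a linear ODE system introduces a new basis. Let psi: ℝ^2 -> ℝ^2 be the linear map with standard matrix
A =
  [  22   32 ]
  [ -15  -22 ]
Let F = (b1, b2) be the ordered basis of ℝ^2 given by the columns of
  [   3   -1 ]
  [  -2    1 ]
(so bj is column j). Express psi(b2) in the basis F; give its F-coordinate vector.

(3, -1)

Column 2 of [psi]_F is the F-coordinate vector of psi(b2).
In standard coordinates psi(b2) = A b2 = (10, -7).
Converting to F: (10, -7) = 3b1 - b2, so the coordinate vector is (3, -1).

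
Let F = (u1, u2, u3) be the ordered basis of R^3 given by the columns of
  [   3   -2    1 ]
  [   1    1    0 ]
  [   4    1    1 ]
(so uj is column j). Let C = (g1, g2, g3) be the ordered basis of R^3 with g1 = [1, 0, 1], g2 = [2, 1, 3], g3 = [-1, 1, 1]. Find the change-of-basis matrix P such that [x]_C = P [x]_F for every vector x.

[[1, 2, 1], [1, -1, 0], [0, 2, 0]]

Let M have columns uj and N have columns gj. Then for every x, N [x]_C = x = M [x]_F, so P = N^(-1) M.
Since det N = 1, N^(-1) has integer entries; multiplying gives P = [[1, 2, 1], [1, -1, 0], [0, 2, 0]].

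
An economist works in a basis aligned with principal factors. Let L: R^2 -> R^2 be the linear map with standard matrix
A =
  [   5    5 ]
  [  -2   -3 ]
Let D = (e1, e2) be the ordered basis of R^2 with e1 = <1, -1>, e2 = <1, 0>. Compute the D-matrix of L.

Let P have columns e1, e2. Then [L]_D = P^(-1) A P.
Here det P = 1, so P^(-1) is integer; computing A P first and then P^(-1)(A P) gives [[-1, 2], [1, 3]].

[[-1, 2], [1, 3]]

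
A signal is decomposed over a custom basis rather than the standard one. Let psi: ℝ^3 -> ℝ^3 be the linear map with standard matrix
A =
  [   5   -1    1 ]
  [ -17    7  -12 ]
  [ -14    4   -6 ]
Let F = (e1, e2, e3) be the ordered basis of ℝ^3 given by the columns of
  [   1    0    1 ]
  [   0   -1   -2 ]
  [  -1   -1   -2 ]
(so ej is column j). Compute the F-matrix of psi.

[[3, 3, 3], [3, 1, 3], [1, -3, 2]]

With P the matrix whose columns are e1, ..., e3, [psi]_F = P^(-1) A P.
Column by column: psi(e1) = A e1 = (4, -5, -8); its F-coordinates (3, 3, 1) give column 1.
Continuing for each basis vector yields [psi]_F = [[3, 3, 3], [3, 1, 3], [1, -3, 2]].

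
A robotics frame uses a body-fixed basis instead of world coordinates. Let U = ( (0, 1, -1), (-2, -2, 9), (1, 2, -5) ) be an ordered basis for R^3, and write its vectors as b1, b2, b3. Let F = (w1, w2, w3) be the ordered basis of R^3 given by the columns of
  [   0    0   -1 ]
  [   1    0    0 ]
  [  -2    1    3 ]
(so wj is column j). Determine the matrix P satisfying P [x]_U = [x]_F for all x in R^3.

[[1, -2, 2], [1, -1, 2], [0, 2, -1]]

Let M have columns bj and N have columns wj. Then for every x, N [x]_F = x = M [x]_U, so P = N^(-1) M.
Since det N = -1, N^(-1) has integer entries; multiplying gives P = [[1, -2, 2], [1, -1, 2], [0, 2, -1]].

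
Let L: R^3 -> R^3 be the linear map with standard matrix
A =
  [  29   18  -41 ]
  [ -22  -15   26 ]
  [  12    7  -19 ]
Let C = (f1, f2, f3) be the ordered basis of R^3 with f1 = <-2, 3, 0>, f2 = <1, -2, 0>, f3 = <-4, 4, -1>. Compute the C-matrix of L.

[[-3, -2, 0], [2, -3, 1], [3, 2, 1]]

The j-th column of [L]_C is [L(fj)]_C.
L(f1) = A f1 = <-4, -1, -3> = -3f1 + 2f2 + 3f3, so column 1 is <-3, 2, 3>.
Repeating for f2, f3 and assembling the columns gives [[-3, -2, 0], [2, -3, 1], [3, 2, 1]].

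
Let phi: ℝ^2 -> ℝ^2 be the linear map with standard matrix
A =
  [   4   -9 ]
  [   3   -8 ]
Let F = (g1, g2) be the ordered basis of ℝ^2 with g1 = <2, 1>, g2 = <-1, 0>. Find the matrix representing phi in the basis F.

With P the matrix whose columns are g1, g2, [phi]_F = P^(-1) A P.
Column by column: phi(g1) = A g1 = <-1, -2>; its F-coordinates <-2, -3> give column 1.
Continuing for each basis vector yields [phi]_F = [[-2, -3], [-3, -2]].

[[-2, -3], [-3, -2]]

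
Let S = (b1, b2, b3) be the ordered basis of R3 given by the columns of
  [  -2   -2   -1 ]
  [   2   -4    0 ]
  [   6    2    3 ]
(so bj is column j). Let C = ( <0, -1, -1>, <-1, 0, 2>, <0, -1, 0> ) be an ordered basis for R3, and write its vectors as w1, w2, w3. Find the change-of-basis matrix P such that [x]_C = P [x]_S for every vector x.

Column j of P is [bj]_C, since P maps S-coordinates to C-coordinates.
Expressing b1 in C: b1 = -2w1 + 2w2 + 0·w3, so column 1 of P is <-2, 2, 0>.
Doing the same for each bj gives P = [[-2, 2, -1], [2, 2, 1], [0, 2, 1]].

[[-2, 2, -1], [2, 2, 1], [0, 2, 1]]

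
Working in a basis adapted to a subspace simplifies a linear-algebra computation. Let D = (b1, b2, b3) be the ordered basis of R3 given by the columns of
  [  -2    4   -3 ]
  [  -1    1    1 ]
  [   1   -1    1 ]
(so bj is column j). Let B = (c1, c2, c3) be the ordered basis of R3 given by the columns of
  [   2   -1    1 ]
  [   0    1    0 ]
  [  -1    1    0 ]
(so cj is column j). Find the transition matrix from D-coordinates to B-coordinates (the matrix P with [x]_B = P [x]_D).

Column j of P is [bj]_B, since P maps D-coordinates to B-coordinates.
Expressing b1 in B: b1 = -2c1 - c2 + c3, so column 1 of P is <-2, -1, 1>.
Doing the same for each bj gives P = [[-2, 2, 0], [-1, 1, 1], [1, 1, -2]].

[[-2, 2, 0], [-1, 1, 1], [1, 1, -2]]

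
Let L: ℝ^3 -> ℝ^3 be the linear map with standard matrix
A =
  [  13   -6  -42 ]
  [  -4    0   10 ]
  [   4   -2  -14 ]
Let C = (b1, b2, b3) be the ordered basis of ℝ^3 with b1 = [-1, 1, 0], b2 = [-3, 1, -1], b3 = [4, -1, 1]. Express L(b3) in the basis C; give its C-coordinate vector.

[-2, -2, 2]

Column 3 of [L]_C is the C-coordinate vector of L(b3).
In standard coordinates L(b3) = A b3 = [16, -6, 4].
Converting to C: [16, -6, 4] = -2b1 - 2b2 + 2b3, so the coordinate vector is [-2, -2, 2].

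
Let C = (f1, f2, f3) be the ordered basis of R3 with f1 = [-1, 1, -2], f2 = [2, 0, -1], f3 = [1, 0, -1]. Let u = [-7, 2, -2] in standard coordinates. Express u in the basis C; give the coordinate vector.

[2, -3, 1]

We seek scalars with c_1 f1 + ... + c_3 f3 = u; equivalently solve M c = u where the columns of M are f1, ..., f3.
Row-reducing the augmented matrix [M | u] gives c = (2, -3, 1).
Check: 2f1 - 3f2 + f3 = [-7, 2, -2].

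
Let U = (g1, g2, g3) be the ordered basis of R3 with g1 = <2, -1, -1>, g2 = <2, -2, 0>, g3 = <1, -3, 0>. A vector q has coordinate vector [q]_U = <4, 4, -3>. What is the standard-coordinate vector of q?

By definition q = 4g1 + 4g2 - 3g3.
Summing componentwise gives <13, -3, -4>.

<13, -3, -4>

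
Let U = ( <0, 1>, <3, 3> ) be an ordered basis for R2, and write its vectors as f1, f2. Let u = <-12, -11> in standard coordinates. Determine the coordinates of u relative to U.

<1, -4>

[u]_U is the unique c with M c = u, where M has columns f1, f2.
System: 0c_1 + 3c_2 = -12, c_1 + 3c_2 = -11; solving gives c_1 = 1, c_2 = -4.
Check: f1 - 4f2 = <-12, -11>.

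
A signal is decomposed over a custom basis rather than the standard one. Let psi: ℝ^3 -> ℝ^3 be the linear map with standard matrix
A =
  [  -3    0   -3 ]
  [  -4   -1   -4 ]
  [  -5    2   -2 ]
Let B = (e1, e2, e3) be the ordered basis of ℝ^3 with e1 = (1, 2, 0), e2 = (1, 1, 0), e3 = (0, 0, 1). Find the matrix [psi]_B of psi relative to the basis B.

With P the matrix whose columns are e1, ..., e3, [psi]_B = P^(-1) A P.
Column by column: psi(e1) = A e1 = (-3, -6, -1); its B-coordinates (-3, 0, -1) give column 1.
Continuing for each basis vector yields [psi]_B = [[-3, -2, -1], [0, -1, -2], [-1, -3, -2]].

[[-3, -2, -1], [0, -1, -2], [-1, -3, -2]]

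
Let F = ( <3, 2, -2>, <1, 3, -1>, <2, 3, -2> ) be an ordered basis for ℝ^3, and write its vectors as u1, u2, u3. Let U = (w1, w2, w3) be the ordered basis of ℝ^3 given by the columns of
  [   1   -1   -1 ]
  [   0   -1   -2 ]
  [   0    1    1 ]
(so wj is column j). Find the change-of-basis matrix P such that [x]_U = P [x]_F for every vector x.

[[1, 0, 0], [-2, 1, -1], [0, -2, -1]]

Let M have columns uj and N have columns wj. Then for every x, N [x]_U = x = M [x]_F, so P = N^(-1) M.
Since det N = 1, N^(-1) has integer entries; multiplying gives P = [[1, 0, 0], [-2, 1, -1], [0, -2, -1]].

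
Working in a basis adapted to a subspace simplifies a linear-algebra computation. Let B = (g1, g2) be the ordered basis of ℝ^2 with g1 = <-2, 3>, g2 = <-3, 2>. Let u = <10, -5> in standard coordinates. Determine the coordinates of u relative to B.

<1, -4>

[u]_B is the unique c with M c = u, where M has columns g1, g2.
System: -2c_1 - 3c_2 = 10, 3c_1 + 2c_2 = -5; solving gives c_1 = 1, c_2 = -4.
Check: g1 - 4g2 = <10, -5>.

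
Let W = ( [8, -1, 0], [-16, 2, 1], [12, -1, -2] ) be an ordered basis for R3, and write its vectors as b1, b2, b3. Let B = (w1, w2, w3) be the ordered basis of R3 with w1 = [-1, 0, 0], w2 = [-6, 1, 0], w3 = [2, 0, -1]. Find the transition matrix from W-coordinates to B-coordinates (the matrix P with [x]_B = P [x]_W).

[[-2, 2, -2], [-1, 2, -1], [0, -1, 2]]

Let M have columns bj and N have columns wj. Then for every x, N [x]_B = x = M [x]_W, so P = N^(-1) M.
Since det N = 1, N^(-1) has integer entries; multiplying gives P = [[-2, 2, -2], [-1, 2, -1], [0, -1, 2]].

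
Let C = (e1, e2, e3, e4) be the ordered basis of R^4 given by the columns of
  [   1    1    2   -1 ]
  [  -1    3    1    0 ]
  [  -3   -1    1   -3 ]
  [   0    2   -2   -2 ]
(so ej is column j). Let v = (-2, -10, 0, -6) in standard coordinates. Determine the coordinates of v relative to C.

Write v = c_1 e1 + ... + c_4 e4 and solve for the c_i.
Row-reducing the augmented matrix [M | v] gives c = (1, -3, 0, 0).
Check: e1 - 3e2 + 0·e3 + 0·e4 = (-2, -10, 0, -6).

(1, -3, 0, 0)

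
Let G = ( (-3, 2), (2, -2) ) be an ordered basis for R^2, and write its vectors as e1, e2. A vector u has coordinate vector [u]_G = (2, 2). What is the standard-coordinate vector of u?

(-2, 0)

u = M [u]_G, where M has columns e1, e2.
Carrying out the matrix-vector product, u = (-2, 0).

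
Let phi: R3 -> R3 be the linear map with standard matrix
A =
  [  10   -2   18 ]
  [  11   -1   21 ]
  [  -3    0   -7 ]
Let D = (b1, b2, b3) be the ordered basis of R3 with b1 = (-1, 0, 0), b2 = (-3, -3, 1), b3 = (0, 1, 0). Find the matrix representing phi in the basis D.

[[1, 0, 2], [3, 2, 0], [-2, -3, -1]]

Let P have columns b1, ..., b3. Then [phi]_D = P^(-1) A P.
Here det P = 1, so P^(-1) is integer; computing A P first and then P^(-1)(A P) gives [[1, 0, 2], [3, 2, 0], [-2, -3, -1]].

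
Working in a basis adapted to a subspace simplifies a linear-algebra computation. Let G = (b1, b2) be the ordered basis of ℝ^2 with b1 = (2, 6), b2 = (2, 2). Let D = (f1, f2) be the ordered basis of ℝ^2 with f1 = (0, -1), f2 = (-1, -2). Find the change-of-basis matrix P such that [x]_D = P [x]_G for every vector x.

[[-2, 2], [-2, -2]]

Column j of P is [bj]_D, since P maps G-coordinates to D-coordinates.
Expressing b1 in D: b1 = -2f1 - 2f2, so column 1 of P is (-2, -2).
Doing the same for each bj gives P = [[-2, 2], [-2, -2]].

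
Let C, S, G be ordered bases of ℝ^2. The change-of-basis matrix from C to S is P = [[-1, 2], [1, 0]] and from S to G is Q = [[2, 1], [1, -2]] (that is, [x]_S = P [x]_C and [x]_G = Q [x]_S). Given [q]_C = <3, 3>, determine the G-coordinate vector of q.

<9, -3>

First [q]_S = P [q]_C = <3, 3>.
Then [q]_G = Q [q]_S = <9, -3>.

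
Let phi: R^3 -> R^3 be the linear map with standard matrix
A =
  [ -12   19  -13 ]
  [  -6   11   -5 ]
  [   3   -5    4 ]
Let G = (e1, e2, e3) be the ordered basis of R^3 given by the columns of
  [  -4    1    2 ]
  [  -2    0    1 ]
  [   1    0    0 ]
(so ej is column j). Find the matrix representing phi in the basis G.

[[2, 3, 1], [3, 0, -3], [1, 0, 1]]

Let P have columns e1, ..., e3. Then [phi]_G = P^(-1) A P.
Here det P = 1, so P^(-1) is integer; computing A P first and then P^(-1)(A P) gives [[2, 3, 1], [3, 0, -3], [1, 0, 1]].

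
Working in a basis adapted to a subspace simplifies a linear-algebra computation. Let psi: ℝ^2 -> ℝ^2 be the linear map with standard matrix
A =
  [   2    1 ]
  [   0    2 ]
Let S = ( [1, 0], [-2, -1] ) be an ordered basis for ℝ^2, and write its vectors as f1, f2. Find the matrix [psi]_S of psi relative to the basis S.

The j-th column of [psi]_S is [psi(fj)]_S.
psi(f1) = A f1 = [2, 0] = 2f1 + 0·f2, so column 1 is [2, 0].
Repeating for f2 and assembling the columns gives [[2, -1], [0, 2]].

[[2, -1], [0, 2]]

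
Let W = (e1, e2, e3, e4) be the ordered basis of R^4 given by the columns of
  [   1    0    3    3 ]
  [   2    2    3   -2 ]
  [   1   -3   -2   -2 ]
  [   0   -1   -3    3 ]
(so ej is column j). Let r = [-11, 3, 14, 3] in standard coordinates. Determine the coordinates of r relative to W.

[r]_W is the unique c with M c = r, where M has columns e1, ..., e4.
Row-reducing the augmented matrix [M | r] gives c = (4, 0, -3, -2).
Check: 4e1 + 0·e2 - 3e3 - 2e4 = [-11, 3, 14, 3].

[4, 0, -3, -2]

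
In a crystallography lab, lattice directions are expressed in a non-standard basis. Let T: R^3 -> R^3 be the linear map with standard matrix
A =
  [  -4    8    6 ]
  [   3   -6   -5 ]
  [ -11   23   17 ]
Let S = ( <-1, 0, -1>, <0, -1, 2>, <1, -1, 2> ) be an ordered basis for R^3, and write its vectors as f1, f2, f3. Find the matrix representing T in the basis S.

[[2, -3, 2], [-2, 3, -1], [0, 1, 2]]

Let P have columns f1, ..., f3. Then [T]_S = P^(-1) A P.
Here det P = -1, so P^(-1) is integer; computing A P first and then P^(-1)(A P) gives [[2, -3, 2], [-2, 3, -1], [0, 1, 2]].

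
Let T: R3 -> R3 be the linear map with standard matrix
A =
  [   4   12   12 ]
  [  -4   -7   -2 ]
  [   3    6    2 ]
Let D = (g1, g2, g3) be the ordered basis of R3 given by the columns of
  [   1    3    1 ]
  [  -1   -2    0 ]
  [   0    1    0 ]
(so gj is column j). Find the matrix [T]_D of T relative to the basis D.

With P the matrix whose columns are g1, ..., g3, [T]_D = P^(-1) A P.
Column by column: T(g1) = A g1 = (-8, 3, -3); its D-coordinates (3, -3, -2) give column 1.
Continuing for each basis vector yields [T]_D = [[3, 2, -2], [-3, -1, 3], [-2, 1, -3]].

[[3, 2, -2], [-3, -1, 3], [-2, 1, -3]]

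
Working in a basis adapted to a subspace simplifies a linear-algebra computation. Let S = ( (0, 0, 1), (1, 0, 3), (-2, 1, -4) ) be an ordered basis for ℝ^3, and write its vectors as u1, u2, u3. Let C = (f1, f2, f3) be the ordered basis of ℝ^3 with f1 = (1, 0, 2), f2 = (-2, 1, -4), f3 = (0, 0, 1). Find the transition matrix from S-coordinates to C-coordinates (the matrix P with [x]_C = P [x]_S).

Let M have columns uj and N have columns fj. Then for every x, N [x]_C = x = M [x]_S, so P = N^(-1) M.
Since det N = 1, N^(-1) has integer entries; multiplying gives P = [[0, 1, 0], [0, 0, 1], [1, 1, 0]].

[[0, 1, 0], [0, 0, 1], [1, 1, 0]]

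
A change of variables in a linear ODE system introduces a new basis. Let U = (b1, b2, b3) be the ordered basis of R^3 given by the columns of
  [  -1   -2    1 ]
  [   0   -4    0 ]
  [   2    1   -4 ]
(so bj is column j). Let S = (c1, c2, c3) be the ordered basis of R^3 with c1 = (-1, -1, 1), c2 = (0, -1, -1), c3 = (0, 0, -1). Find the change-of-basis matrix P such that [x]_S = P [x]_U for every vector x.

[[1, 2, -1], [-1, 2, 1], [0, -1, 2]]

Let M have columns bj and N have columns cj. Then for every x, N [x]_S = x = M [x]_U, so P = N^(-1) M.
Since det N = -1, N^(-1) has integer entries; multiplying gives P = [[1, 2, -1], [-1, 2, 1], [0, -1, 2]].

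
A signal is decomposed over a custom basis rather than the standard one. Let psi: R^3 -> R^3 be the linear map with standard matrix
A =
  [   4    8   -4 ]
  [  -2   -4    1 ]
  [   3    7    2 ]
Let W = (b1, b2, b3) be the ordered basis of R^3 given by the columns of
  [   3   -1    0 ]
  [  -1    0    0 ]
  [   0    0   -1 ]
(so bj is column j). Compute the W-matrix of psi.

With P the matrix whose columns are b1, ..., b3, [psi]_W = P^(-1) A P.
Column by column: psi(b1) = A b1 = <4, -2, 2>; its W-coordinates <2, 2, -2> give column 1.
Continuing for each basis vector yields [psi]_W = [[2, -2, 1], [2, -2, -1], [-2, 3, 2]].

[[2, -2, 1], [2, -2, -1], [-2, 3, 2]]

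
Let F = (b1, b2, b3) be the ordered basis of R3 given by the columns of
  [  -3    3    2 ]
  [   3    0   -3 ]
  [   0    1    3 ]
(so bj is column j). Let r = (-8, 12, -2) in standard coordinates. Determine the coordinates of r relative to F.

[r]_F is the unique c with M c = r, where M has columns b1, ..., b3.
Solving this 3x3 system gives c = (3, 1, -1).
Check: 3b1 + b2 - b3 = (-8, 12, -2).

(3, 1, -1)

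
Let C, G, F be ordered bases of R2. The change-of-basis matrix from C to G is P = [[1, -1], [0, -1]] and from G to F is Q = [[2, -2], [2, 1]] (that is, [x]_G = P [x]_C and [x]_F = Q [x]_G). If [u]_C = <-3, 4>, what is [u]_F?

Composing the changes, [u]_F = Q P [u]_C.
Q P = [[2, 0], [2, -3]]; applying this to <-3, 4> gives <-6, -18>.

<-6, -18>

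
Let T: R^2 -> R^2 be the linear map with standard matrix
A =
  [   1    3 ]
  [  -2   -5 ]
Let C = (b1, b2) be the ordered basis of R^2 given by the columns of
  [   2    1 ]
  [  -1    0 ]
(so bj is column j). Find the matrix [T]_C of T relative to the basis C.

[[-1, 2], [1, -3]]

Let P have columns b1, b2. Then [T]_C = P^(-1) A P.
Here det P = 1, so P^(-1) is integer; computing A P first and then P^(-1)(A P) gives [[-1, 2], [1, -3]].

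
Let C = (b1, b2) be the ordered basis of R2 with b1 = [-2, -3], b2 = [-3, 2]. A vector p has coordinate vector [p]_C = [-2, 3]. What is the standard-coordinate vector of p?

By definition p = -2b1 + 3b2.
Summing componentwise gives [-5, 12].

[-5, 12]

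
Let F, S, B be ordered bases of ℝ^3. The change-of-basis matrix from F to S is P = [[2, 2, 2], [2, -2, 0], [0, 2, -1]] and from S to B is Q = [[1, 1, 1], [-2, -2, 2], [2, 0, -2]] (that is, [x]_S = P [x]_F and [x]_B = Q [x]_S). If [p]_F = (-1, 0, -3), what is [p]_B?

(-7, 26, -22)

Composing the changes, [p]_B = Q P [p]_F.
Q P = [[4, 2, 1], [-8, 4, -6], [4, 0, 6]]; applying this to (-1, 0, -3) gives (-7, 26, -22).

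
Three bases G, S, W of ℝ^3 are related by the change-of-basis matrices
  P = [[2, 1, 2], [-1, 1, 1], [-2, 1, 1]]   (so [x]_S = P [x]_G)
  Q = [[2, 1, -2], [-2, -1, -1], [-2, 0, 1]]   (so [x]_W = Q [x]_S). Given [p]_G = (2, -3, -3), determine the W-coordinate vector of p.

(2, 28, 0)

Composing the changes, [p]_W = Q P [p]_G.
Q P = [[7, 1, 3], [-1, -4, -6], [-6, -1, -3]]; applying this to (2, -3, -3) gives (2, 28, 0).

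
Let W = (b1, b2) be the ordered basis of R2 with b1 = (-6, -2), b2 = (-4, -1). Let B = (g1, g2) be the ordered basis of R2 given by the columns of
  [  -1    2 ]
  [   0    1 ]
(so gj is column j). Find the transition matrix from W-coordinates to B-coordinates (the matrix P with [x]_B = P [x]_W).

[[2, 2], [-2, -1]]

Take x = bj: its W-coordinates are the j-th standard unit vector, so P e_j — column j of P — equals [bj]_B.
b1 = 2g1 - 2g2, giving column 1 = (2, -2); repeating for each j gives P = [[2, 2], [-2, -1]].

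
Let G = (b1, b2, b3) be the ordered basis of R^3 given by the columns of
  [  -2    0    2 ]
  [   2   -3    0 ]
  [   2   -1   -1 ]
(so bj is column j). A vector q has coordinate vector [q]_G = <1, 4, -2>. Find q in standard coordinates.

The coordinates say q = b1 + 4b2 - 2b3; adding the scaled basis vectors gives <-6, -10, 0>.

<-6, -10, 0>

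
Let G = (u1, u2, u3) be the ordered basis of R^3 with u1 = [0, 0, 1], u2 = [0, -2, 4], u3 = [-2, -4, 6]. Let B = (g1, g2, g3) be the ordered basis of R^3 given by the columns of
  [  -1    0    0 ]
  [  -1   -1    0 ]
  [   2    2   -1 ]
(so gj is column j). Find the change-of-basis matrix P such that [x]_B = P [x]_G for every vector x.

Let M have columns uj and N have columns gj. Then for every x, N [x]_B = x = M [x]_G, so P = N^(-1) M.
Since det N = -1, N^(-1) has integer entries; multiplying gives P = [[0, 0, 2], [0, 2, 2], [-1, 0, 2]].

[[0, 0, 2], [0, 2, 2], [-1, 0, 2]]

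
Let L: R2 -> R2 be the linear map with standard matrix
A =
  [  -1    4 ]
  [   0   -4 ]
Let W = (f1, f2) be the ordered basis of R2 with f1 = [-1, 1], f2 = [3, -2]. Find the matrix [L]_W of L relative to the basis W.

[[-2, 2], [1, -3]]

With P the matrix whose columns are f1, f2, [L]_W = P^(-1) A P.
Column by column: L(f1) = A f1 = [5, -4]; its W-coordinates [-2, 1] give column 1.
Continuing for each basis vector yields [L]_W = [[-2, 2], [1, -3]].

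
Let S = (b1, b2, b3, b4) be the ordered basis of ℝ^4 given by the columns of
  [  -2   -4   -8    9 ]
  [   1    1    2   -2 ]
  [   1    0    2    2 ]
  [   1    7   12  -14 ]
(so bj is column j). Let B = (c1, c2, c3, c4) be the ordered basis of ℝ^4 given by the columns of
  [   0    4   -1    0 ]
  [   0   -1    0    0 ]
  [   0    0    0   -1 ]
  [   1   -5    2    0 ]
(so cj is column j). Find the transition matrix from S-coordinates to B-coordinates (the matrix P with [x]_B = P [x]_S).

[[0, 2, 2, -2], [-1, -1, -2, 2], [-2, 0, 0, -1], [-1, 0, -2, -2]]

Column j of P is [bj]_B, since P maps S-coordinates to B-coordinates.
Expressing b1 in B: b1 = 0·c1 - c2 - 2c3 - c4, so column 1 of P is <0, -1, -2, -1>.
Doing the same for each bj gives P = [[0, 2, 2, -2], [-1, -1, -2, 2], [-2, 0, 0, -1], [-1, 0, -2, -2]].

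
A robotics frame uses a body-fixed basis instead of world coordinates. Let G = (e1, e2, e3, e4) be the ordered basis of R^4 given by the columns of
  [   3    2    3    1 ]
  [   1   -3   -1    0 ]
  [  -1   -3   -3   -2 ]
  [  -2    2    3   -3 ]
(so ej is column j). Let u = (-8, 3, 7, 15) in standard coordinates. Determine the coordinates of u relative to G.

(-3, -3, 3, -2)

We seek scalars with c_1 e1 + ... + c_4 e4 = u; equivalently solve M c = u where the columns of M are e1, ..., e4.
Row-reducing the augmented matrix [M | u] gives c = (-3, -3, 3, -2).
Check: -3e1 - 3e2 + 3e3 - 2e4 = (-8, 3, 7, 15).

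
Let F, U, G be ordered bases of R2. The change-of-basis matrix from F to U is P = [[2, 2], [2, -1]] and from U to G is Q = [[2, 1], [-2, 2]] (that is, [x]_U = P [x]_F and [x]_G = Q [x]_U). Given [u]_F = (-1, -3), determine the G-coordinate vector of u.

Apply P to get U-coordinates (-8, 1), then Q to get G-coordinates.
The result is [u]_G = (-15, 18).

(-15, 18)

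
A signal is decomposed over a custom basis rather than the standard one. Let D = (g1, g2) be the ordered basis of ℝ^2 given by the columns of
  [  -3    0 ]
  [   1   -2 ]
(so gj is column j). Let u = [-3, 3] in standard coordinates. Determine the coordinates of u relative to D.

We seek scalars with c_1 g1 + c_2 g2 = u; equivalently solve M c = u where the columns of M are g1, g2.
System: -3c_1 + 0c_2 = -3, c_1 - 2c_2 = 3; solving gives c_1 = 1, c_2 = -1.
Check: g1 - g2 = [-3, 3].

[1, -1]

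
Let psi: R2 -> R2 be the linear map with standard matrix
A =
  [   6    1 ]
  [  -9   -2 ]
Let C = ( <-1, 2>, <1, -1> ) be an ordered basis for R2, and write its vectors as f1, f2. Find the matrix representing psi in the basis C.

Let P have columns f1, f2. Then [psi]_C = P^(-1) A P.
Here det P = -1, so P^(-1) is integer; computing A P first and then P^(-1)(A P) gives [[1, -2], [-3, 3]].

[[1, -2], [-3, 3]]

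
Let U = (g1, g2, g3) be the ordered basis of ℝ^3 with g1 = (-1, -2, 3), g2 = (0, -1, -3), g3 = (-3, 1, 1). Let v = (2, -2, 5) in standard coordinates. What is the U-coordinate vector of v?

We seek scalars with c_1 g1 + ... + c_3 g3 = v; equivalently solve M c = v where the columns of M are g1, ..., g3.
Gaussian elimination on [M | v] yields c = (1, -1, -1).
Check: g1 - g2 - g3 = (2, -2, 5).

(1, -1, -1)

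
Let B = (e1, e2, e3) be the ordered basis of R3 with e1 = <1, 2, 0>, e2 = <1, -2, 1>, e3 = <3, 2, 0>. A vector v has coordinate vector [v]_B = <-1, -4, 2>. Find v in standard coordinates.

<1, 10, -4>

The coordinates say v = -e1 - 4e2 + 2e3; adding the scaled basis vectors gives <1, 10, -4>.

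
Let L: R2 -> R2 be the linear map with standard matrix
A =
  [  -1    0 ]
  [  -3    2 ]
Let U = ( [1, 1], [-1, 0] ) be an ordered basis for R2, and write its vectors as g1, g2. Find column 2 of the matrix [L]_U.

[3, 2]

Compute L(g2) = A g2 = [1, 3] in standard coordinates.
Then write this in U-coordinates: solve for y in y_1 g1 + y_2 g2 = [1, 3].
This gives y = [3, 2], which is column 2 of [L]_U.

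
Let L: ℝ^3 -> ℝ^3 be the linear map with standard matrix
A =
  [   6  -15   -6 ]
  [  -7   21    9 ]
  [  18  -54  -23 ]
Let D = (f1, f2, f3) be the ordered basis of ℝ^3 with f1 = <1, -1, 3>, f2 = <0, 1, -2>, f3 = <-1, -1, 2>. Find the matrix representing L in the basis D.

[[1, -2, -2], [-2, 2, 3], [-2, 1, 1]]

With P the matrix whose columns are f1, ..., f3, [L]_D = P^(-1) A P.
Column by column: L(f1) = A f1 = <3, -1, 3>; its D-coordinates <1, -2, -2> give column 1.
Continuing for each basis vector yields [L]_D = [[1, -2, -2], [-2, 2, 3], [-2, 1, 1]].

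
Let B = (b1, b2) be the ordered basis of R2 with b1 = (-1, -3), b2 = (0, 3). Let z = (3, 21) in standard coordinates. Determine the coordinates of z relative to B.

We seek scalars with c_1 b1 + c_2 b2 = z; equivalently solve M c = z where the columns of M are b1, b2.
System: -c_1 + 0c_2 = 3, -3c_1 + 3c_2 = 21; solving gives c_1 = -3, c_2 = 4.
Check: -3b1 + 4b2 = (3, 21).

(-3, 4)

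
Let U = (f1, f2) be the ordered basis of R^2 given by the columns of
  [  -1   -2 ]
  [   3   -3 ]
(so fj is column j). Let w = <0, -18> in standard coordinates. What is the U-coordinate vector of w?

We seek scalars with c_1 f1 + c_2 f2 = w; equivalently solve M c = w where the columns of M are f1, f2.
System: -c_1 - 2c_2 = 0, 3c_1 - 3c_2 = -18; solving gives c_1 = -4, c_2 = 2.
Check: -4f1 + 2f2 = <0, -18>.

<-4, 2>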